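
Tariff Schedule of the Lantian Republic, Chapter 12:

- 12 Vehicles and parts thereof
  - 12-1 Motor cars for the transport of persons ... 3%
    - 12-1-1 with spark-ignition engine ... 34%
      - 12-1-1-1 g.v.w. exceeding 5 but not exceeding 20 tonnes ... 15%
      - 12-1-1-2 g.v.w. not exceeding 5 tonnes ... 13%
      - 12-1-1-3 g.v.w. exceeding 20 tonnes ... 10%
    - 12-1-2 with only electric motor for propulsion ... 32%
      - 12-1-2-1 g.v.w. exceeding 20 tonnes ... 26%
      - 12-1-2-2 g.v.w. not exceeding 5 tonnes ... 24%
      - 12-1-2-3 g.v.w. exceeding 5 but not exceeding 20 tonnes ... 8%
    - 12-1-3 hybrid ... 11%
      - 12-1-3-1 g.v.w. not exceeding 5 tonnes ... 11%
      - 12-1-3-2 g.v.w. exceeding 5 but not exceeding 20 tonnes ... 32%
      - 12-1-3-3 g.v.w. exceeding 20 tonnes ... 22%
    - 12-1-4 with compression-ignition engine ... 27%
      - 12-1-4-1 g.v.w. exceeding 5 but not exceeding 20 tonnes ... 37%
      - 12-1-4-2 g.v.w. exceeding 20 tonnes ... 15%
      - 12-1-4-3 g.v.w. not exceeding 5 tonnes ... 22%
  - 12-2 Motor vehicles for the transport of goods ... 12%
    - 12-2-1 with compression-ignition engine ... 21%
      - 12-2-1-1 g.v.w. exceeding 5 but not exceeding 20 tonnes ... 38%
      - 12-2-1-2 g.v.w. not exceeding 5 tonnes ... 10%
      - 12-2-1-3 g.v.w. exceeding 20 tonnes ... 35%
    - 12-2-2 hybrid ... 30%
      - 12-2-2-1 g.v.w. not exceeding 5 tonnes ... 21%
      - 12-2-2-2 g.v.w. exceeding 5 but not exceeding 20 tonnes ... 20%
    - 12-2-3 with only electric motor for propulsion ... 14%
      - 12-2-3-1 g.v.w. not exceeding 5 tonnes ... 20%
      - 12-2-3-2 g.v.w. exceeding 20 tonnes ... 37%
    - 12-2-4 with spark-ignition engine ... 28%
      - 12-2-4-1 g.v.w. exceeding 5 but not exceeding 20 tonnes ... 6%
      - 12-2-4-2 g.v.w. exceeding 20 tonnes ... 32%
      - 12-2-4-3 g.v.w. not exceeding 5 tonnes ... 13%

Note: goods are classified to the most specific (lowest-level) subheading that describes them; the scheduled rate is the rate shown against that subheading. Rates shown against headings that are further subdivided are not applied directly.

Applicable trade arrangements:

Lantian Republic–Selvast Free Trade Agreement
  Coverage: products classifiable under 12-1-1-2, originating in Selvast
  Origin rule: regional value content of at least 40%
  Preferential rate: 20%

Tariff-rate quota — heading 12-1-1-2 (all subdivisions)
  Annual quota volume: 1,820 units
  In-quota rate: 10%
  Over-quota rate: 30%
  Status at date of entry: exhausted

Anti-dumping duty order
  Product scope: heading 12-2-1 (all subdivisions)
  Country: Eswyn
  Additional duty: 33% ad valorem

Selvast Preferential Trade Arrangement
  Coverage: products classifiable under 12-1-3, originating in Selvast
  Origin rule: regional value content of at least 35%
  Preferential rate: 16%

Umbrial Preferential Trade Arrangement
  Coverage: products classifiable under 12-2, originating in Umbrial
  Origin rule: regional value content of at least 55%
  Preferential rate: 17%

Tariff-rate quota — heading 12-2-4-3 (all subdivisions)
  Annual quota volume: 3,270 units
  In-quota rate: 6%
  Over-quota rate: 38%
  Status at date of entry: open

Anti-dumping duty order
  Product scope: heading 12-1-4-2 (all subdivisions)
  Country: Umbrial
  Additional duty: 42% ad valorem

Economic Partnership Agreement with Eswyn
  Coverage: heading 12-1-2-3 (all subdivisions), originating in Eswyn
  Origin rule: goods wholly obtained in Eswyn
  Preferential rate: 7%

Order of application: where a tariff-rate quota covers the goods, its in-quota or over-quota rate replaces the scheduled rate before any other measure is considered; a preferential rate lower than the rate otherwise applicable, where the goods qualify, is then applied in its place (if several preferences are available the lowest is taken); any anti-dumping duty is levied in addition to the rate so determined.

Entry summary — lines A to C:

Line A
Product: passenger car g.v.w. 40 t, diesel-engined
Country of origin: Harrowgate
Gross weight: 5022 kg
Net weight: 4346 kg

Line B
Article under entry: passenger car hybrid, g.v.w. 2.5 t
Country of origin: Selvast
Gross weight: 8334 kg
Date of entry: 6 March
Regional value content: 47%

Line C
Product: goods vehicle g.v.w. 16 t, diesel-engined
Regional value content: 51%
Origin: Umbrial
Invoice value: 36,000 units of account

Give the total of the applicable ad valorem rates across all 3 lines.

Line A: passenger car → 12-1; diesel-engined → 12-1-4; g.v.w. 40 t → 12-1-4-2. Scheduled 15%. No special measure applies. → 15%.
Line B: passenger car → 12-1; hybrid → 12-1-3; g.v.w. 2.5 t → 12-1-3-1. Scheduled 11%. Selvast agreement on 12-1-1-2: 12-1-3-1 not covered; Selvast agreement on 12-1-3: RVC ≥ 35% → 16% available; preference 16% not lower than 11% → no reduction. → 11%.
Line C: goods vehicle → 12-2; diesel-engined → 12-2-1; g.v.w. 16 t → 12-2-1-1. Scheduled 38%. Umbrial agreement on 12-2: RVC < 55%. → 38%.
Sum: 15% + 11% + 38% = 64%.

64%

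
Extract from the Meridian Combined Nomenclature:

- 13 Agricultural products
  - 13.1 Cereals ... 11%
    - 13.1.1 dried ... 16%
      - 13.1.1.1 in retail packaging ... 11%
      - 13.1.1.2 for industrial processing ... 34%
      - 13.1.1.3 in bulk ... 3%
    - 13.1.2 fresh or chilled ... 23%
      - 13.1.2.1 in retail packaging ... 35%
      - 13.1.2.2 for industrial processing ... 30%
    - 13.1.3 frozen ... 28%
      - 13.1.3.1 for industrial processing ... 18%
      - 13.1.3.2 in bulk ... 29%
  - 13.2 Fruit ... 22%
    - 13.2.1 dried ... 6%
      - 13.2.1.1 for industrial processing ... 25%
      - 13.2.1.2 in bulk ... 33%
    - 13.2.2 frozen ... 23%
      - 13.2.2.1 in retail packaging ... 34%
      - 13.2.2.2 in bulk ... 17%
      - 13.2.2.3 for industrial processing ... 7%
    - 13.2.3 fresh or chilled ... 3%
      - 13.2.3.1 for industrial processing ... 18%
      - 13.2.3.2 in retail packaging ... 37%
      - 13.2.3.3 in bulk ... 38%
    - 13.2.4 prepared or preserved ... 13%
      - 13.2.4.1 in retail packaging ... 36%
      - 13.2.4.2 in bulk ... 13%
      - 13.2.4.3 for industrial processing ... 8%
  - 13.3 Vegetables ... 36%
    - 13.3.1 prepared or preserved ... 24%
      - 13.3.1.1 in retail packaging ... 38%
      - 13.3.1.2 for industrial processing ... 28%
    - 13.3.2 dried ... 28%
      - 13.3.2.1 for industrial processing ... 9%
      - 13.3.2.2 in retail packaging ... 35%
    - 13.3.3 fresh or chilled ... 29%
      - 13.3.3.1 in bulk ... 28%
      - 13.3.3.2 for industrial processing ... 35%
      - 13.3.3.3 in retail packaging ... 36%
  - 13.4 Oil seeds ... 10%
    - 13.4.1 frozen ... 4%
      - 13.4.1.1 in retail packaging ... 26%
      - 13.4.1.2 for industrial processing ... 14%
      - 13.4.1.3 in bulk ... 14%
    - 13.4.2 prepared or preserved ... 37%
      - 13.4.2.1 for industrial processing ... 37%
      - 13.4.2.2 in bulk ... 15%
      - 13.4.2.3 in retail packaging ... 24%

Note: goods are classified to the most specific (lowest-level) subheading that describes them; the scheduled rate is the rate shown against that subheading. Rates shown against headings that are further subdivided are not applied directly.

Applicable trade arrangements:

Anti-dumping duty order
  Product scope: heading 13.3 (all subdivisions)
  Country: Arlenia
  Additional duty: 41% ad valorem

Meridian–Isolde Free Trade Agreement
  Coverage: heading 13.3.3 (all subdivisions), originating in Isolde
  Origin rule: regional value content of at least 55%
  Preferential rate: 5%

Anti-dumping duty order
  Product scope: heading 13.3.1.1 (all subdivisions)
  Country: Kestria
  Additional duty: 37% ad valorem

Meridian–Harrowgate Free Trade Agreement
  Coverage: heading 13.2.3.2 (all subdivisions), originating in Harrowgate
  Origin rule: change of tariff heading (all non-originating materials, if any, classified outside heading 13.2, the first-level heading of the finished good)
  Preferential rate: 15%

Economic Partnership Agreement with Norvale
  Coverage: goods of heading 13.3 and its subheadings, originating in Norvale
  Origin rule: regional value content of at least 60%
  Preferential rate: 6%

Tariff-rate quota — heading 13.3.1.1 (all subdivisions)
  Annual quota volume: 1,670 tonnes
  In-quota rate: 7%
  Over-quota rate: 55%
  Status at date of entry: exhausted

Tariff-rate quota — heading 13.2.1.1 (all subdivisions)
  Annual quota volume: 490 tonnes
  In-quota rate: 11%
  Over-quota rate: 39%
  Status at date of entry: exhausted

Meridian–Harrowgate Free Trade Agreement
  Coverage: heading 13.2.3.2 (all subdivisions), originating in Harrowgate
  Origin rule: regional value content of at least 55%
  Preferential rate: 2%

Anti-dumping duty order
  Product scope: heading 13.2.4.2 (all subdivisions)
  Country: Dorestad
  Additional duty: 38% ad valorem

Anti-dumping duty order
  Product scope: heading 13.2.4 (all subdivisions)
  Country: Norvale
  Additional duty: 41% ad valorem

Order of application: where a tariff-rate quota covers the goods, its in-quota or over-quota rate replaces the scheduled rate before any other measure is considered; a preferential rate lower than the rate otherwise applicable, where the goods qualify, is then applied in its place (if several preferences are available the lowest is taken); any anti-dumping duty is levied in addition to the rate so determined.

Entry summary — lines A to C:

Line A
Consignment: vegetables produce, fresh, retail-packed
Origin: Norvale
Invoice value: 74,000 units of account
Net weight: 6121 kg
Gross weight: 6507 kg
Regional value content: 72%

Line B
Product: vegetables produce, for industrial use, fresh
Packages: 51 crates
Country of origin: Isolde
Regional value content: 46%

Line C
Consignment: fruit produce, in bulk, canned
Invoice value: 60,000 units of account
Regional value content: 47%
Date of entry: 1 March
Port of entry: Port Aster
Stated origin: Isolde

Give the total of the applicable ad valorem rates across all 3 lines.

54%

Line A: vegetables → 13.3; fresh → 13.3.3; retail-packed → 13.3.3.3. Scheduled 36%. Norvale agreement on 13.3: RVC ≥ 60% → 6% available; preferential 6%. → 6%.
Line B: vegetables → 13.3; fresh → 13.3.3; for industrial use → 13.3.3.2. Scheduled 35%. Isolde agreement on 13.3.3: RVC < 55%. → 35%.
Line C: fruit → 13.2; canned → 13.2.4; in bulk → 13.2.4.2. Scheduled 13%. Isolde agreement on 13.3.3: 13.2.4.2 not covered. → 13%.
Sum: 6% + 35% + 13% = 54%.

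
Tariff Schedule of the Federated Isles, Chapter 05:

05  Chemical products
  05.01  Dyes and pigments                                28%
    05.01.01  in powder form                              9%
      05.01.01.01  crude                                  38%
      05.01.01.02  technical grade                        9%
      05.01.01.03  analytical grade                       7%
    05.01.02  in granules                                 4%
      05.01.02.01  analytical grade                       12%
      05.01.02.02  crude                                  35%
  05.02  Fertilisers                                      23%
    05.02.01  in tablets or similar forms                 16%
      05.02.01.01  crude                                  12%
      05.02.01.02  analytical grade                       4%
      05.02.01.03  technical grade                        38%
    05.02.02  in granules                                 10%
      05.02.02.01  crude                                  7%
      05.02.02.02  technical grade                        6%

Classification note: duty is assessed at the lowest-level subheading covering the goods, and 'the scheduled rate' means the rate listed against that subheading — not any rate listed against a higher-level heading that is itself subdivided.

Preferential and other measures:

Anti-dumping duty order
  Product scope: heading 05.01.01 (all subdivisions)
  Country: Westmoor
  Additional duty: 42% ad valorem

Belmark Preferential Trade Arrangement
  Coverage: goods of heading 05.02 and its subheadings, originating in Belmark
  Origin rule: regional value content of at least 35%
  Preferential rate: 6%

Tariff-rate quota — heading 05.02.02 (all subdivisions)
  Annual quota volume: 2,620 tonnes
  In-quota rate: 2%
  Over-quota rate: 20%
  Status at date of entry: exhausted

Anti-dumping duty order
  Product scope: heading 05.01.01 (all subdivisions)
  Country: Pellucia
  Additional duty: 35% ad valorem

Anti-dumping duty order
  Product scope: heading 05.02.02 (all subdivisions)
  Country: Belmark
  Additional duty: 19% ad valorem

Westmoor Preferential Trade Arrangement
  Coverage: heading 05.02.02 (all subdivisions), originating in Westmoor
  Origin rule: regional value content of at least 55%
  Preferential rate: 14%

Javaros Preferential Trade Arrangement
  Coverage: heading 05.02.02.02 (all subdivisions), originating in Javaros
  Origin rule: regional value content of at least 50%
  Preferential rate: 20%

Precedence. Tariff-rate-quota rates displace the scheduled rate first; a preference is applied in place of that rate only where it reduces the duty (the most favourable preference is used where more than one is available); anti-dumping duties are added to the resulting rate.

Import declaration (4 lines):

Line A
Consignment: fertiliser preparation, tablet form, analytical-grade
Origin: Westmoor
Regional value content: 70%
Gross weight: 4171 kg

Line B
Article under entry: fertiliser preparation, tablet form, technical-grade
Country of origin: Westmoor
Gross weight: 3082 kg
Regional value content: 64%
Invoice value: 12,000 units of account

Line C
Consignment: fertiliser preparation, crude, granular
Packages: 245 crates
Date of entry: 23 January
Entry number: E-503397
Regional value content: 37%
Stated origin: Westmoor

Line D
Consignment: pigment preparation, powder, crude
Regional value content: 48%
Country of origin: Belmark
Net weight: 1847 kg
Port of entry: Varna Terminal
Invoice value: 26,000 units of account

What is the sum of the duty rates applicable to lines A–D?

Line A: fertiliser → 05.02; tablet form → 05.02.01; analytical-grade → 05.02.01.02. Scheduled 4%. Westmoor agreement on 05.02.02: 05.02.01.02 not covered. → 4%.
Line B: fertiliser → 05.02; tablet form → 05.02.01; technical-grade → 05.02.01.03. Scheduled 38%. Westmoor agreement on 05.02.02: 05.02.01.03 not covered. → 38%.
Line C: fertiliser → 05.02; granular → 05.02.02; crude → 05.02.02.01. Scheduled 7%. quota on 05.02.02 exhausted → over-quota 20%; Westmoor agreement on 05.02.02: RVC < 55%. → 20%.
Line D: pigment → 05.01; powder → 05.01.01; crude → 05.01.01.01. Scheduled 38%. Belmark agreement on 05.02: 05.01.01.01 not covered. → 38%.
Sum: 4% + 38% + 20% + 38% = 100%.

100%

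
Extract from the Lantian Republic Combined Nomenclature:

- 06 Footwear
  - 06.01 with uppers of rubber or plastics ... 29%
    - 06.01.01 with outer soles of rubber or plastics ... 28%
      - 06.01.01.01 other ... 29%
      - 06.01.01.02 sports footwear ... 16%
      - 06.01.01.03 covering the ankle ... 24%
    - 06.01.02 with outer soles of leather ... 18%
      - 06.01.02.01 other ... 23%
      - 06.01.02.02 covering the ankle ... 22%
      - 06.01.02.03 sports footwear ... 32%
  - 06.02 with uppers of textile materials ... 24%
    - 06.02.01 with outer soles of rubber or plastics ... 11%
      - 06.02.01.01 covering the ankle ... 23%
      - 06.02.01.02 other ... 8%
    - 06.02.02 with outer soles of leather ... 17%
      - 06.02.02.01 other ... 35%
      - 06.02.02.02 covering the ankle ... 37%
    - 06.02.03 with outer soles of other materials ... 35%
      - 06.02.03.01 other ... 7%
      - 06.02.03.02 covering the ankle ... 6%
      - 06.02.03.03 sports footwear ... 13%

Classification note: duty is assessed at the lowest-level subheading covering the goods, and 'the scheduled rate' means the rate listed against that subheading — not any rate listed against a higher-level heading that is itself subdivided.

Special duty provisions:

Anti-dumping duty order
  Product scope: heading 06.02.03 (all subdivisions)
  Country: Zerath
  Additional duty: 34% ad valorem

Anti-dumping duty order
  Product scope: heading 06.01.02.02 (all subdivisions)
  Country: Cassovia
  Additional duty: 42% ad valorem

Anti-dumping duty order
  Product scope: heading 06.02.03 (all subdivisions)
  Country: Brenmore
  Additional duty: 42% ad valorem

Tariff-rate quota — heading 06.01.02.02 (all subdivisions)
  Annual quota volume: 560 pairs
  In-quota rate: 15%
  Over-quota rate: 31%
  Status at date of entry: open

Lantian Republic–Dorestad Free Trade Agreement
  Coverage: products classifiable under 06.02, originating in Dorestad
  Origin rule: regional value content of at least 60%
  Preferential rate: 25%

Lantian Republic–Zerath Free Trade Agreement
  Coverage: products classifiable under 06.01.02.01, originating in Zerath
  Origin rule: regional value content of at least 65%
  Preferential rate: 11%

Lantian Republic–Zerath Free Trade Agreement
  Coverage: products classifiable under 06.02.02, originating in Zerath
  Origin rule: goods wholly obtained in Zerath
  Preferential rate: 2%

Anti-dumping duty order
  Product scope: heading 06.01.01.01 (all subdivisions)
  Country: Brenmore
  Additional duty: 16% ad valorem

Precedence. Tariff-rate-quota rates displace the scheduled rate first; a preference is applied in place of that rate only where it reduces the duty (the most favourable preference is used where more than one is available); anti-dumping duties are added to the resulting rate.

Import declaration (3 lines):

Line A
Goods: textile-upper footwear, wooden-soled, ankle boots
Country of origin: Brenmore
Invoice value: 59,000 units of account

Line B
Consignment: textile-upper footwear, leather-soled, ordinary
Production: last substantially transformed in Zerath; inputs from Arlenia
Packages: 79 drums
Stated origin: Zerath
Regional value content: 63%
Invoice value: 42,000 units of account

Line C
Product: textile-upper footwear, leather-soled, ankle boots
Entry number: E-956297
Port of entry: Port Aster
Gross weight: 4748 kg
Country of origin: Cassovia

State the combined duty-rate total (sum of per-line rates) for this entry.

120%

Line A: textile-upper → 06.02; wooden-soled → 06.02.03; ankle boots → 06.02.03.02. Scheduled 6%. anti-dumping (Brenmore, 06.02.03): +42%; total 6% + 42% = 48%. → 48%.
Line B: textile-upper → 06.02; leather-soled → 06.02.02; ordinary → 06.02.02.01. Scheduled 35%. Zerath agreement on 06.01.02.01: 06.02.02.01 not covered; Zerath agreement on 06.02.02: not wholly obtained. → 35%.
Line C: textile-upper → 06.02; leather-soled → 06.02.02; ankle boots → 06.02.02.02. Scheduled 37%. No special measure applies. → 37%.
Sum: 48% + 35% + 37% = 120%.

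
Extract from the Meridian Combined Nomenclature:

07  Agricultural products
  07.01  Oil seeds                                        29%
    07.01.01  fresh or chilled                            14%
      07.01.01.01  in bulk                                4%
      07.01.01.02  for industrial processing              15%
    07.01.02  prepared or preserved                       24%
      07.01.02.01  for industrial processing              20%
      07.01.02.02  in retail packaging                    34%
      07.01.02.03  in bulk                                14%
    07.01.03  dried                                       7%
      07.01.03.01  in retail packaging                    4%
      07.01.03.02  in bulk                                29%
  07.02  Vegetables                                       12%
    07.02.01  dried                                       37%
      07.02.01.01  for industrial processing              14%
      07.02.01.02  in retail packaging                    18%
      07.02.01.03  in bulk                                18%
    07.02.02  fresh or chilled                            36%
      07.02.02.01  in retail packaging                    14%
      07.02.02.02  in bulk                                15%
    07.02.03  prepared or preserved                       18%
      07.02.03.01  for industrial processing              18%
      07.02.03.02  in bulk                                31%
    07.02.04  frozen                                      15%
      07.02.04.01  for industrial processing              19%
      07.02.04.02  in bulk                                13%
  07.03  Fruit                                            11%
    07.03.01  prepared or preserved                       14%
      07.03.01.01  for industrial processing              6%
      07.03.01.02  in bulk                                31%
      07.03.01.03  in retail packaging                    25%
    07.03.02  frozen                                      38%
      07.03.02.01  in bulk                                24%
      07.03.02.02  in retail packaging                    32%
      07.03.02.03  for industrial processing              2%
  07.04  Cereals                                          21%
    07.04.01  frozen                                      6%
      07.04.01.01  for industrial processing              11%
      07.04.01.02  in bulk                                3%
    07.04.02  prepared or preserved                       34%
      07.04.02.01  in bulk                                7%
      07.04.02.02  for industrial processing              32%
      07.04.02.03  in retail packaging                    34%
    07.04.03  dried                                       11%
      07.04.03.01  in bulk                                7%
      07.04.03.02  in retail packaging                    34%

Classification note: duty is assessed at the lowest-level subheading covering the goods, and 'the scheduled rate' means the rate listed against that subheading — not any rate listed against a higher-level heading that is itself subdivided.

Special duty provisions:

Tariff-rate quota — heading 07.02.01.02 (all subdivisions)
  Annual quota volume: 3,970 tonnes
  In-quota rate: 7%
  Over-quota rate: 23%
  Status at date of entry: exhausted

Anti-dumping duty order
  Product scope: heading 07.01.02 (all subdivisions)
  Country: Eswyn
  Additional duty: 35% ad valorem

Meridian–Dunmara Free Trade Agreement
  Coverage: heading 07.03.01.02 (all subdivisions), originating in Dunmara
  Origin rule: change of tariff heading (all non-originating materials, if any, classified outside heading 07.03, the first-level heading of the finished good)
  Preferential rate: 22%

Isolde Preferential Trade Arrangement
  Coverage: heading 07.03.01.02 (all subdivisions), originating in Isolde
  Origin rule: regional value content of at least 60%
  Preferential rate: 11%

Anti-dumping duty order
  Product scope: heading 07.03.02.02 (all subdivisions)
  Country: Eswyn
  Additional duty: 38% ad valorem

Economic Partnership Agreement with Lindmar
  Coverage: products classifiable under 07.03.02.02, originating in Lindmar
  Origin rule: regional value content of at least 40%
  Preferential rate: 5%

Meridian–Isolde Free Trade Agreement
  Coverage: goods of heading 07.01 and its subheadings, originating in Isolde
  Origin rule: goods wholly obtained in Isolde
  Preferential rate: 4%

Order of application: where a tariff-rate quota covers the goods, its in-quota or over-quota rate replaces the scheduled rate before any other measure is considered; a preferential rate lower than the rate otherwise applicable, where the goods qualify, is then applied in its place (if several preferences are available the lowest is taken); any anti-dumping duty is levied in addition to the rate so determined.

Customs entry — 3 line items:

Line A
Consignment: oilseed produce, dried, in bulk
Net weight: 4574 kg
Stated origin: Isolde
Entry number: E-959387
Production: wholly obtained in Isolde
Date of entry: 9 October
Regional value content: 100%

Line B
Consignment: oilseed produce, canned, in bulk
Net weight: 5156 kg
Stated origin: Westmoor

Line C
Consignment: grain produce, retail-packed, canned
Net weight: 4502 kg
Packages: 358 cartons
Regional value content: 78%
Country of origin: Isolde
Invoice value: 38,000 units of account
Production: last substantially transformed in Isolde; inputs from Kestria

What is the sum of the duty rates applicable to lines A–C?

Line A: oilseed → 07.01; dried → 07.01.03; in bulk → 07.01.03.02. Scheduled 29%. Isolde agreement on 07.03.01.02: 07.01.03.02 not covered; Isolde agreement on 07.01: wholly obtained → 4% available; preferential 4%. → 4%.
Line B: oilseed → 07.01; canned → 07.01.02; in bulk → 07.01.02.03. Scheduled 14%. No special measure applies. → 14%.
Line C: grain → 07.04; canned → 07.04.02; retail-packed → 07.04.02.03. Scheduled 34%. Isolde agreement on 07.03.01.02: 07.04.02.03 not covered; Isolde agreement on 07.01: 07.04.02.03 not covered. → 34%.
Sum: 4% + 14% + 34% = 52%.

52%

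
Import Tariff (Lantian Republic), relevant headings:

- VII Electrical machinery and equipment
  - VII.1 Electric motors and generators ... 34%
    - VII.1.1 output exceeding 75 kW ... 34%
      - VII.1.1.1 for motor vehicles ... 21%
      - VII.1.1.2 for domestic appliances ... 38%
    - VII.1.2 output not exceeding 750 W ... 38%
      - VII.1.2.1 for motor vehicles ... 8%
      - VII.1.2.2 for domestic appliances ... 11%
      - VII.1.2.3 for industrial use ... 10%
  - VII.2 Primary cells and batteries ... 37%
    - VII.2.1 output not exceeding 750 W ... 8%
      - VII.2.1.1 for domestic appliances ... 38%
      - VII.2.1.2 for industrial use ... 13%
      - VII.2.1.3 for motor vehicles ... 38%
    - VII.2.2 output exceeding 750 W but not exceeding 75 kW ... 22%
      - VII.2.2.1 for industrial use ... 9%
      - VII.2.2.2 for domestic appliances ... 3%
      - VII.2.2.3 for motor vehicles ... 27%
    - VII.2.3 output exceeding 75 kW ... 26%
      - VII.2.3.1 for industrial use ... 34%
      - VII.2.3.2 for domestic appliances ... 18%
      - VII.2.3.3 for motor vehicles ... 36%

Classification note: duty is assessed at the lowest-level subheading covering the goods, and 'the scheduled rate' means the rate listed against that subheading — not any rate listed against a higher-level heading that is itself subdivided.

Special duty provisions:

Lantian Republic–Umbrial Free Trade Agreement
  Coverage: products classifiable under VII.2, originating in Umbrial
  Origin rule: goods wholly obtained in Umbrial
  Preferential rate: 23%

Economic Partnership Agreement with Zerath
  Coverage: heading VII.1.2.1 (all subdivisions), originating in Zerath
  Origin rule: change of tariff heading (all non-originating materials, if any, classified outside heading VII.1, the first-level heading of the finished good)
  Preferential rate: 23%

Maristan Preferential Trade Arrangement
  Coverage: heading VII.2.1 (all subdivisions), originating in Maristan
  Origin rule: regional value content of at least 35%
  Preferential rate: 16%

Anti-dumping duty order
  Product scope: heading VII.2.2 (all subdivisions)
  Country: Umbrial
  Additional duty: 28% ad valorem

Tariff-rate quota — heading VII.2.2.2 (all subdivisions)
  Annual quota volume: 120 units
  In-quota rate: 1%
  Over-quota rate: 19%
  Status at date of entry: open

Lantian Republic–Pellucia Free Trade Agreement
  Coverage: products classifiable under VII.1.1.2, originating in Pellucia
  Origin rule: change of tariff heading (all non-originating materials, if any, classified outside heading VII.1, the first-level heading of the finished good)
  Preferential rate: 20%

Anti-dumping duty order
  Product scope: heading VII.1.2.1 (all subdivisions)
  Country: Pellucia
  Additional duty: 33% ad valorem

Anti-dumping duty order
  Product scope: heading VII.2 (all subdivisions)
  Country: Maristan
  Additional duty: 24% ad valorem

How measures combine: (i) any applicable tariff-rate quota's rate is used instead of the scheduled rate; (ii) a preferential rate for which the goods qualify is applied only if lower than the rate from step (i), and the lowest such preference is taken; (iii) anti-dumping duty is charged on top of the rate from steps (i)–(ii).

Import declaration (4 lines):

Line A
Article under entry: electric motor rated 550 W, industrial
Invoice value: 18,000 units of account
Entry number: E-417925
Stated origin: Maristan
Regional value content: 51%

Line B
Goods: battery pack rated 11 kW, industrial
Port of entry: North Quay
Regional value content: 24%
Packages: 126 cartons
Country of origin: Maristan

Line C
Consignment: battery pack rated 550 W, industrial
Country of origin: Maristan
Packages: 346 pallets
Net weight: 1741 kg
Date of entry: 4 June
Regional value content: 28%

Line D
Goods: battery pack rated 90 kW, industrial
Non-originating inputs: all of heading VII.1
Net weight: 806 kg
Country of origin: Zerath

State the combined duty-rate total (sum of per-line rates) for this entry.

Line A: electric motor → VII.1; rated 550 W → VII.1.2; industrial → VII.1.2.3. Scheduled 10%. Maristan agreement on VII.2.1: VII.1.2.3 not covered. → 10%.
Line B: battery pack → VII.2; rated 11 kW → VII.2.2; industrial → VII.2.2.1. Scheduled 9%. Maristan agreement on VII.2.1: VII.2.2.1 not covered; anti-dumping (Maristan, VII.2): +24%; total 9% + 24% = 33%. → 33%.
Line C: battery pack → VII.2; rated 550 W → VII.2.1; industrial → VII.2.1.2. Scheduled 13%. Maristan agreement on VII.2.1: RVC < 35%; anti-dumping (Maristan, VII.2): +24%; total 13% + 24% = 37%. → 37%.
Line D: battery pack → VII.2; rated 90 kW → VII.2.3; industrial → VII.2.3.1. Scheduled 34%. Zerath agreement on VII.1.2.1: VII.2.3.1 not covered. → 34%.
Sum: 10% + 33% + 37% + 34% = 114%.

114%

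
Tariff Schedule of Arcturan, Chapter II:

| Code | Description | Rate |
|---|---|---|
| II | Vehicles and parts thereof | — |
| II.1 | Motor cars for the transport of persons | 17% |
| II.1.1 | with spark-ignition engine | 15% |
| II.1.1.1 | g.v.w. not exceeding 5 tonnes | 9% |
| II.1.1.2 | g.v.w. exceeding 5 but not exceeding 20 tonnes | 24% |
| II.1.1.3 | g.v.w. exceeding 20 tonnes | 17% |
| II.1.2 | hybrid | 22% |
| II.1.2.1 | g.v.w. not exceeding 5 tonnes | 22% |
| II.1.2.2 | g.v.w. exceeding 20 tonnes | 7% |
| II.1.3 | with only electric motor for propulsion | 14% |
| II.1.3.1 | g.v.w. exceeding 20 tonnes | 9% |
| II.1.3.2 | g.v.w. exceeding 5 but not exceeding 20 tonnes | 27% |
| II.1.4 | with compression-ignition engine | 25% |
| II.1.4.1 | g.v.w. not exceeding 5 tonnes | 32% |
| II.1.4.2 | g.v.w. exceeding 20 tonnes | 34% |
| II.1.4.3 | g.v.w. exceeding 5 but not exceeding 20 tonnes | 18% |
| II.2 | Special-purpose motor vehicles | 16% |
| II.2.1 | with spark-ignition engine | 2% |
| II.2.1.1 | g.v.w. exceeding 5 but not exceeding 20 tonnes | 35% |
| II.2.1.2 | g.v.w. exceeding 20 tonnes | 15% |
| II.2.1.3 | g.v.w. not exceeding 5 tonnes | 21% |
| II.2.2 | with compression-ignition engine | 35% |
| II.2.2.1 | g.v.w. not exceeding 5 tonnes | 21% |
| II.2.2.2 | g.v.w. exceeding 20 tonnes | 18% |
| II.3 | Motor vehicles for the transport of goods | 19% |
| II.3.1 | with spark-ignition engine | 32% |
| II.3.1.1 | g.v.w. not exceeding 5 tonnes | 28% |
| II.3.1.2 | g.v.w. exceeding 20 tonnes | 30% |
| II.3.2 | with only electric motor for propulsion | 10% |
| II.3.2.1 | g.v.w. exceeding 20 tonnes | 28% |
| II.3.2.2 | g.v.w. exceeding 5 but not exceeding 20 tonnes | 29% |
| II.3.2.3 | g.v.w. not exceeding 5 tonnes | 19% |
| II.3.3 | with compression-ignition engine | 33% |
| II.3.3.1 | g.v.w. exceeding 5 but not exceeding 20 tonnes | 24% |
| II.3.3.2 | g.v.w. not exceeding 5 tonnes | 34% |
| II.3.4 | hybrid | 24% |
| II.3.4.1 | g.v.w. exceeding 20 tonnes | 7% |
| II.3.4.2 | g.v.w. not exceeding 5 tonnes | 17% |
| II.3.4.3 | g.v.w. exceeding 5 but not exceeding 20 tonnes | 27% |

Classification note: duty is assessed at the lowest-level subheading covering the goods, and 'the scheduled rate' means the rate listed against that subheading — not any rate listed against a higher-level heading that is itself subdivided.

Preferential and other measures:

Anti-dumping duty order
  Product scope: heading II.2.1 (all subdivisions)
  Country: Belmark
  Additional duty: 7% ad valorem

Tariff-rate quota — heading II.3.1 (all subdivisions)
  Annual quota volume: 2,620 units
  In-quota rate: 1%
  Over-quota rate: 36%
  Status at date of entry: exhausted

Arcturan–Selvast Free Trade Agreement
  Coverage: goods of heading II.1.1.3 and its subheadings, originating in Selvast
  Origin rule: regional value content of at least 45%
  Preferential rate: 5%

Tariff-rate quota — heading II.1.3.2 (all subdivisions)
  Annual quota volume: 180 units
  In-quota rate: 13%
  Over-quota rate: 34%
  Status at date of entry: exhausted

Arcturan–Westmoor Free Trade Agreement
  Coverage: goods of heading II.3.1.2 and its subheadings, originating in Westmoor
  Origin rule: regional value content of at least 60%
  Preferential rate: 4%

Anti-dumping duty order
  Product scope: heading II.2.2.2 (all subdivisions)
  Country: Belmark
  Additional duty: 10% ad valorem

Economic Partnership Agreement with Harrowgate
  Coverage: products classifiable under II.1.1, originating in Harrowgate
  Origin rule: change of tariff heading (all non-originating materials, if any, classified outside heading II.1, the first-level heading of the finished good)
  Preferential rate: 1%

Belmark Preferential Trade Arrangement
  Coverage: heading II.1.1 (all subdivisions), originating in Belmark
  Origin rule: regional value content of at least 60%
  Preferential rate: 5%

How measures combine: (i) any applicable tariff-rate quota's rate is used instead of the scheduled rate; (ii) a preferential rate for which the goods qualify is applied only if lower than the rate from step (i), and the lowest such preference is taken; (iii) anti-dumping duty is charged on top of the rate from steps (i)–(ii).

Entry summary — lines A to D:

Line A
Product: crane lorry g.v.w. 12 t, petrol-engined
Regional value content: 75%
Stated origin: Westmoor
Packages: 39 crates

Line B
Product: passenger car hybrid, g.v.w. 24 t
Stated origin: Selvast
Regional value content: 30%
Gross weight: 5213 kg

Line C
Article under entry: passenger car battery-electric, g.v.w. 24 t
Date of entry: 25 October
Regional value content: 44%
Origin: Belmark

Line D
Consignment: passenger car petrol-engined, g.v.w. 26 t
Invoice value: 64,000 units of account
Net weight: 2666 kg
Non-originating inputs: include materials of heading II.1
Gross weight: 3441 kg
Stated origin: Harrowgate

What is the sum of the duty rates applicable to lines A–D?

68%

Line A: crane lorry → II.2; petrol-engined → II.2.1; g.v.w. 12 t → II.2.1.1. Scheduled 35%. Westmoor agreement on II.3.1.2: II.2.1.1 not covered. → 35%.
Line B: passenger car → II.1; hybrid → II.1.2; g.v.w. 24 t → II.1.2.2. Scheduled 7%. Selvast agreement on II.1.1.3: II.1.2.2 not covered. → 7%.
Line C: passenger car → II.1; battery-electric → II.1.3; g.v.w. 24 t → II.1.3.1. Scheduled 9%. Belmark agreement on II.1.1: II.1.3.1 not covered. → 9%.
Line D: passenger car → II.1; petrol-engined → II.1.1; g.v.w. 26 t → II.1.1.3. Scheduled 17%. Harrowgate agreement on II.1.1: CTH not met. → 17%.
Sum: 35% + 7% + 9% + 17% = 68%.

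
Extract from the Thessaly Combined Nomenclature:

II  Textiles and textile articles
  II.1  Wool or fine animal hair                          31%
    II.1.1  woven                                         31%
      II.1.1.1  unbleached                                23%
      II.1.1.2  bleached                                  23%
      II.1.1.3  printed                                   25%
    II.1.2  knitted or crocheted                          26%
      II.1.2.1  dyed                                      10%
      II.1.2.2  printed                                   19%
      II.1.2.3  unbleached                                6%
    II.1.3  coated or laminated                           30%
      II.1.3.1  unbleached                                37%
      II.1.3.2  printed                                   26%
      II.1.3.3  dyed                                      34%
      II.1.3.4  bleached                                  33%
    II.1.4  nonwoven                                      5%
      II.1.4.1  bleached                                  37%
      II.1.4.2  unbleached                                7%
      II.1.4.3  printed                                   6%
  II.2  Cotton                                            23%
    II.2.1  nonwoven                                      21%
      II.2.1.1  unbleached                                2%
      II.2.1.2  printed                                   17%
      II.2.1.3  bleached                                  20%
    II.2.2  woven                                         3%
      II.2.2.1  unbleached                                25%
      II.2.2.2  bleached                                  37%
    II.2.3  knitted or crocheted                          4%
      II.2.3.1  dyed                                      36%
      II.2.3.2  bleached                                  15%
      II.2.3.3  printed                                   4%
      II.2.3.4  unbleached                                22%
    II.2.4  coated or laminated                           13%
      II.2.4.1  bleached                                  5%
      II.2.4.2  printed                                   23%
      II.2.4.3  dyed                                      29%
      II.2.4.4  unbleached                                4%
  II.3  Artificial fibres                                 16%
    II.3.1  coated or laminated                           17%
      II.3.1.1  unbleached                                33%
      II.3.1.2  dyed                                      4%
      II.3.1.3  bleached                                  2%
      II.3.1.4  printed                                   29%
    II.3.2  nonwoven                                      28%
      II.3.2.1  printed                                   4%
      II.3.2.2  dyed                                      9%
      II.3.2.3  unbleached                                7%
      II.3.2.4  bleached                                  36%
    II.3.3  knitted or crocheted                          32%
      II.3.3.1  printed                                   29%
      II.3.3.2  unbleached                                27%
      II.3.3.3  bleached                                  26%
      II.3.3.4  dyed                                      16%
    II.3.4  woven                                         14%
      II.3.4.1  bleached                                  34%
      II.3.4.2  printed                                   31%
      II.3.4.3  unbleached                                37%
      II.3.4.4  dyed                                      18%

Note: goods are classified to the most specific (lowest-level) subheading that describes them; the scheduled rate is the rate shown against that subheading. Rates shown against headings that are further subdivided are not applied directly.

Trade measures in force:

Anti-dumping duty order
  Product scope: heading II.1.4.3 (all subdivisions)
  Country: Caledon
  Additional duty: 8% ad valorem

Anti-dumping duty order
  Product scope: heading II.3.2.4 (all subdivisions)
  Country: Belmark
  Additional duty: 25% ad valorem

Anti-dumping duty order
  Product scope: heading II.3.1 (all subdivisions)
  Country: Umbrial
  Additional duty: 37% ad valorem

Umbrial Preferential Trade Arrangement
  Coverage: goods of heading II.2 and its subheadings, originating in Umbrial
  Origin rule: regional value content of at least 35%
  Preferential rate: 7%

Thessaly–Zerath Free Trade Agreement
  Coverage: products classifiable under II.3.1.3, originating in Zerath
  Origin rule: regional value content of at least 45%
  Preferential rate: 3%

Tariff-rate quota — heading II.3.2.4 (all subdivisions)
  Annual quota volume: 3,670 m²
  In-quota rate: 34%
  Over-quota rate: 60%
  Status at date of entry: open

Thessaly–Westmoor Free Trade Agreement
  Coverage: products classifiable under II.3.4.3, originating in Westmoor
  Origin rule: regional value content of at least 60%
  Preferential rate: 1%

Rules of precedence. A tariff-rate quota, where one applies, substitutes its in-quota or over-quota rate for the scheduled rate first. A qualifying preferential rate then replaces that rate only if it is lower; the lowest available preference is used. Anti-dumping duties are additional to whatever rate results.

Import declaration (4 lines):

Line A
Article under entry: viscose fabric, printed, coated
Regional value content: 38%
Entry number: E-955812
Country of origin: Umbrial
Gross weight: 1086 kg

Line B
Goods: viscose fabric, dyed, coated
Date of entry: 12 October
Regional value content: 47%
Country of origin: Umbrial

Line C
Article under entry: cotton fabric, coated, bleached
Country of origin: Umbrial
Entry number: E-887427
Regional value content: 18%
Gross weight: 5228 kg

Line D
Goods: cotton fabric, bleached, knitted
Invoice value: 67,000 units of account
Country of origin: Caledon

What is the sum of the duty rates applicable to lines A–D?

Line A: viscose → II.3; coated → II.3.1; printed → II.3.1.4. Scheduled 29%. Umbrial agreement on II.2: II.3.1.4 not covered; anti-dumping (Umbrial, II.3.1): +37%; total 29% + 37% = 66%. → 66%.
Line B: viscose → II.3; coated → II.3.1; dyed → II.3.1.2. Scheduled 4%. Umbrial agreement on II.2: II.3.1.2 not covered; anti-dumping (Umbrial, II.3.1): +37%; total 4% + 37% = 41%. → 41%.
Line C: cotton → II.2; coated → II.2.4; bleached → II.2.4.1. Scheduled 5%. Umbrial agreement on II.2: RVC < 35%. → 5%.
Line D: cotton → II.2; knitted → II.2.3; bleached → II.2.3.2. Scheduled 15%. No special measure applies. → 15%.
Sum: 66% + 41% + 5% + 15% = 127%.

127%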